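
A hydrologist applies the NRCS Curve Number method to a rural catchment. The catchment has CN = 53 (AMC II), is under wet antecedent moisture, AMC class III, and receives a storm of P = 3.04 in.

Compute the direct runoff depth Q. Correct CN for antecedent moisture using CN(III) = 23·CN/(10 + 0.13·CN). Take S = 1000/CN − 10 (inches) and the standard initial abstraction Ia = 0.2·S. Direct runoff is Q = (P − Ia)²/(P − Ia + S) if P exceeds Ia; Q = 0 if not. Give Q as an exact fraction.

Q = 1195223184/1421993975 in ≈ 0.841 in

Adjust CN=53 to AMC III: 23·53/(10 + 0.13·53) → 1219 ÷ (1689/100) = 121900/1689 ≈ 72.173
Retention S: 1000/CN − 10 with CN=72.173 → S = 4700/1219 ≈ 3.856 in
Initial abstraction Ia = S/5 = (4700/1219)/5 = 940/1219 ≈ 0.771 in
Excess rainfall: 3.040 − 0.771 = 2.269 in; P > Ia so Q > 0
Q: (69144/30475)² ÷ (186644/30475) = 1195223184/1421993975 in (≈ 0.841 in)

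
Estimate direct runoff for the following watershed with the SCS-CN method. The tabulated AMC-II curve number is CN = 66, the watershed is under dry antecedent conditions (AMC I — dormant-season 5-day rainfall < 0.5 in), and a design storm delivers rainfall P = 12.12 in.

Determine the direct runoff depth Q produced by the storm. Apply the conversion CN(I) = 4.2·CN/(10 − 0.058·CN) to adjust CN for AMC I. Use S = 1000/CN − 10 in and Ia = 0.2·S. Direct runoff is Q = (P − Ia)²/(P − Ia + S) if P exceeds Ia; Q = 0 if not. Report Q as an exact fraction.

Q = 28049215441/6583136175 in ≈ 4.261 in

CN(I) from CN(II)=66: (4.2·66)/(10 − 0.058·66) = 69300/1543 ≈ 44.913
Max retention: S = 1000/(69300/1543) − 10 = 8500/693 in (≈ 12.266 in)
Ia = 0.2·(8500/693) = 1700/693 in ≈ 2.453 in
Excess rainfall: 12.120 − 2.453 = 9.667 in; P > Ia so Q > 0
Q: (167479/17325)² ÷ (379979/17325) = 28049215441/6583136175 in (≈ 4.261 in)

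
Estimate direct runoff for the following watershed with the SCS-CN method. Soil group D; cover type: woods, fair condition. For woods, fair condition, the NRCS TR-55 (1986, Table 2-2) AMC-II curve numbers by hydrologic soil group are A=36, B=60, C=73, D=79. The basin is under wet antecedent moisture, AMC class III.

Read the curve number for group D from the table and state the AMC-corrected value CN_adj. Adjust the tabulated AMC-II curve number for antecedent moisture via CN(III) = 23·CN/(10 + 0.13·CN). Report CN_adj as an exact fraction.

NRCS table: woods, fair condition, soil group D → CN(II) = 79
Adjust CN=79 to AMC III: 23·79/(10 + 0.13·79) → 1817 ÷ (2027/100) = 181700/2027 ≈ 89.640

CN_adj = 181700/2027 ≈ 89.640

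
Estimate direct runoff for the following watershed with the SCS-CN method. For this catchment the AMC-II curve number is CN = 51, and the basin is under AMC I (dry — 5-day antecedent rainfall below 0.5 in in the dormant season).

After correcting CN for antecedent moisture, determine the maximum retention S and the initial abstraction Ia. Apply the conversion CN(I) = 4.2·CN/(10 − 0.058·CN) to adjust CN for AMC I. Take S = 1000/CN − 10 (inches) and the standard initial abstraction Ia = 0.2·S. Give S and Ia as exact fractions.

Adjust CN=51 to AMC I: 4.2·51/(10 − 0.058·51) → (1071/5) ÷ (3521/500) = 15300/503 ≈ 30.417
S = 1000/(15300/503) − 10 = 3500/153 in ≈ 22.876 in
Initial abstraction Ia = S/5 = (3500/153)/5 = 700/153 ≈ 4.575 in

S = 3500/153 in ≈ 22.876 in; Ia = 700/153 in ≈ 4.575 in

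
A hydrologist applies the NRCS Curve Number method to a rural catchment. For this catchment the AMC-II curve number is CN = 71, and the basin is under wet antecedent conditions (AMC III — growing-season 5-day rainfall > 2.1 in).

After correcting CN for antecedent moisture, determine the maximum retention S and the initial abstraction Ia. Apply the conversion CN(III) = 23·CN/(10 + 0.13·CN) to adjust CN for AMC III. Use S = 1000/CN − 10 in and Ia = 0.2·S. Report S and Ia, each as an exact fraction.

S = 2900/1633 in ≈ 1.776 in; Ia = 580/1633 in ≈ 0.355 in

Wet (AMC III): CN(III) = 23·71/(10 + 0.13·71) = 1633/(1923/100) = 163300/1923 ≈ 84.919
Max retention: S = 1000/(163300/1923) − 10 = 2900/1633 in (≈ 1.776 in)
Initial abstraction Ia = S/5 = (2900/1633)/5 = 580/1633 ≈ 0.355 in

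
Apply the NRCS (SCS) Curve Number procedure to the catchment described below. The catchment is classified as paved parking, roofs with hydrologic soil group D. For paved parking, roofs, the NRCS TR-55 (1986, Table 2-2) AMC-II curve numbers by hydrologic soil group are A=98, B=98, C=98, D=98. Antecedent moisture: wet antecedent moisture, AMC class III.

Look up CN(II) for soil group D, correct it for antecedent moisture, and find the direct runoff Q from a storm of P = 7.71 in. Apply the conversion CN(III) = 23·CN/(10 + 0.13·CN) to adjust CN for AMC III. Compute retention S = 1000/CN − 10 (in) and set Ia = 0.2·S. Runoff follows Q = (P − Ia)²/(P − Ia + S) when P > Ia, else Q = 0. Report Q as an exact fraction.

Q = 751545084889/98828545900 in ≈ 7.605 in

NRCS table: paved parking, roofs, soil group D → CN(II) = 98
Adjust CN=98 to AMC III: 23·98/(10 + 0.13·98) → 2254 ÷ (1137/50) = 112700/1137 ≈ 99.120
S = 1000/(112700/1137) − 10 = 100/1127 in ≈ 0.089 in
Ia = 0.2·(100/1127) = 20/1127 in ≈ 0.018 in
Excess rainfall: 7.710 − 0.018 = 7.692 in; P > Ia so Q > 0
Q: (866917/112700)² ÷ (876917/112700) = 751545084889/98828545900 in (≈ 7.605 in)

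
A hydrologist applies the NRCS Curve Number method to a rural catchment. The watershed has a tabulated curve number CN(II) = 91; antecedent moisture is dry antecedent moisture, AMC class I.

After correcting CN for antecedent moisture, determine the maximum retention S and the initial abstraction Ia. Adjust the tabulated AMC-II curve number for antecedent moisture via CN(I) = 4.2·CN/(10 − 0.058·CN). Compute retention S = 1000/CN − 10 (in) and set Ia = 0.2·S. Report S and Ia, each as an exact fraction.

S = 1500/637 in ≈ 2.355 in; Ia = 300/637 in ≈ 0.471 in

CN(I) from CN(II)=91: (4.2·91)/(10 − 0.058·91) = 63700/787 ≈ 80.940
Max retention: S = 1000/(63700/787) − 10 = 1500/637 in (≈ 2.355 in)
Initial abstraction Ia = S/5 = (1500/637)/5 = 300/637 ≈ 0.471 in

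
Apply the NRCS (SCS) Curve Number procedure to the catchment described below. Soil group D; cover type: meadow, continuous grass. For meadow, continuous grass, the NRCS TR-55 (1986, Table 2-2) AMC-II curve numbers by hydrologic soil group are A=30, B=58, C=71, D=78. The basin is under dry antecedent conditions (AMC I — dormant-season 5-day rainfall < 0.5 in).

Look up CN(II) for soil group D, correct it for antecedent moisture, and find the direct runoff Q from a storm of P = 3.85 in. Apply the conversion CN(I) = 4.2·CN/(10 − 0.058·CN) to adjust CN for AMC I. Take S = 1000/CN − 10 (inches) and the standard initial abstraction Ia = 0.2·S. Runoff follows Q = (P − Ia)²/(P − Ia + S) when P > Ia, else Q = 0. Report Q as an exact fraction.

NRCS table: meadow, continuous grass, soil group D → CN(II) = 78
Adjust CN=78 to AMC I: 4.2·78/(10 − 0.058·78) → (1638/5) ÷ (1369/250) = 81900/1369 ≈ 59.825
Max retention: S = 1000/(81900/1369) − 10 = 5500/819 in (≈ 6.716 in)
Ia = 0.2·(5500/819) = 1100/819 in ≈ 1.343 in
P − Ia = 3.850 − 1.343 = 41063/16380 ≈ 2.507 in (> 0, runoff occurs)
Q = (41063/16380)²/((41063/16380) + 5500/819) = (1686169969/268304400)/(151063/16380) = 153288179/224946540 in ≈ 0.681 in

Q = 153288179/224946540 in ≈ 0.681 in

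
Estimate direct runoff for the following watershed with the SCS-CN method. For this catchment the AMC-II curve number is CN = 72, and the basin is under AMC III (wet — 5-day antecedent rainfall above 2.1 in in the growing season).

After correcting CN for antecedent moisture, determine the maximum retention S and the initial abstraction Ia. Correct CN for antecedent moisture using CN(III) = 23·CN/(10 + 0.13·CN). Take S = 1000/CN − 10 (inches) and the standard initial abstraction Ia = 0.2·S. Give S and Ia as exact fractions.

S = 350/207 in ≈ 1.691 in; Ia = 70/207 in ≈ 0.338 in

Wet (AMC III): CN(III) = 23·72/(10 + 0.13·72) = 1656/(484/25) = 10350/121 ≈ 85.537
Retention S: 1000/CN − 10 with CN=85.537 → S = 350/207 ≈ 1.691 in
Ia = 0.2S: 0.2·1.691 = 0.338 in (exactly 70/207)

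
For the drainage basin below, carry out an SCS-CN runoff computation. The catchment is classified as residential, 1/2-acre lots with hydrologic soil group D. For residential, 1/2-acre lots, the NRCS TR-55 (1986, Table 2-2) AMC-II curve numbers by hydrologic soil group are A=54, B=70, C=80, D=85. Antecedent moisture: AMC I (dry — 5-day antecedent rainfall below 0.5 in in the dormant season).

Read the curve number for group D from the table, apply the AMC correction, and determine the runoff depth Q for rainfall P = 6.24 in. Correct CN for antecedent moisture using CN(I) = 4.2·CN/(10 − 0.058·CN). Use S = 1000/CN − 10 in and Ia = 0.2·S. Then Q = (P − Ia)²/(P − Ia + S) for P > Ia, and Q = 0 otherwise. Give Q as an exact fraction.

Q = 64513024/21244475 in ≈ 3.037 in

NRCS table: residential, 1/2-acre lots, soil group D → CN(II) = 85
Dry (AMC I): CN(I) = 4.2·85/(10 − 0.058·85) = 357/(507/100) = 11900/169 ≈ 70.414
Max retention: S = 1000/(11900/169) − 10 = 500/119 in (≈ 4.202 in)
Initial abstraction Ia = S/5 = (500/119)/5 = 100/119 ≈ 0.840 in
Excess rainfall: 6.240 − 0.840 = 5.400 in; P > Ia so Q > 0
Q: (16064/2975)² ÷ (28564/2975) = 64513024/21244475 in (≈ 3.037 in)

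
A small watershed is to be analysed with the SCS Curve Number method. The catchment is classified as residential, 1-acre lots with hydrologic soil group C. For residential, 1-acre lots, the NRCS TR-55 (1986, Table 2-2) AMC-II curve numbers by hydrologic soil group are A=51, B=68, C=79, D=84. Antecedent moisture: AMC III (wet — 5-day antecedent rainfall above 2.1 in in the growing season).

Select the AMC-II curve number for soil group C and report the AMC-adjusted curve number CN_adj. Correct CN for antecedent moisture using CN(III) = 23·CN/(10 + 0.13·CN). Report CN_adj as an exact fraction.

NRCS table: residential, 1-acre lots, soil group C → CN(II) = 79
Adjust CN=79 to AMC III: 23·79/(10 + 0.13·79) → 1817 ÷ (2027/100) = 181700/2027 ≈ 89.640

CN_adj = 181700/2027 ≈ 89.640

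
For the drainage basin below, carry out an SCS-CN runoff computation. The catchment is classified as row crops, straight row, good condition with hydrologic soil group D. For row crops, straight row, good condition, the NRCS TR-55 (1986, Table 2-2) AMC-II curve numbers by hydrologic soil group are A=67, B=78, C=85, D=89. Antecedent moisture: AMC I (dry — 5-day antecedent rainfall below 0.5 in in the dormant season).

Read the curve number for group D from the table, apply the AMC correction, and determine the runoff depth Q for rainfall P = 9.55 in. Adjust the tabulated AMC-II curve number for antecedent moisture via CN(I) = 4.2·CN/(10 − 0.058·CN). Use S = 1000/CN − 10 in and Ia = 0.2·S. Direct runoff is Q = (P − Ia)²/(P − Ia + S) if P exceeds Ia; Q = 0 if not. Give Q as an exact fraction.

NRCS table: row crops, straight row, good condition, soil group D → CN(II) = 89
CN(I) from CN(II)=89: (4.2·89)/(10 − 0.058·89) = 186900/2419 ≈ 77.263
S = 1000/(186900/2419) − 10 = 5500/1869 in ≈ 2.943 in
Ia = 0.2·(5500/1869) = 1100/1869 in ≈ 0.589 in
Since P=9.550 > Ia=0.589: effective rainfall P−Ia = 334979/37380 in
Runoff Q = (P−Ia)²/(P−Ia+S) = (8.961)²/(8.961+2.943) = 112210930441/16633315020 ≈ 6.746 in

Q = 112210930441/16633315020 in ≈ 6.746 in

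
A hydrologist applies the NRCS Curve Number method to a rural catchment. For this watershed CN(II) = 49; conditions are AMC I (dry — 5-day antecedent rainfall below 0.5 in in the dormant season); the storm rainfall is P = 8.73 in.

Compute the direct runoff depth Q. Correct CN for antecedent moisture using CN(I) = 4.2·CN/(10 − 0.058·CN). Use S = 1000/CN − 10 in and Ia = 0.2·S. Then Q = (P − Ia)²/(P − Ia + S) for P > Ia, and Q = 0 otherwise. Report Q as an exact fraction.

Q = 16754454721/33594757700 in ≈ 0.499 in

CN(I) from CN(II)=49: (4.2·49)/(10 − 0.058·49) = 34300/1193 ≈ 28.751
Max retention: S = 1000/(34300/1193) − 10 = 8500/343 in (≈ 24.781 in)
Initial abstraction Ia = S/5 = (8500/343)/5 = 1700/343 ≈ 4.956 in
P − Ia = 8.730 − 4.956 = 129439/34300 ≈ 3.774 in (> 0, runoff occurs)
Q: (129439/34300)² ÷ (979439/34300) = 16754454721/33594757700 in (≈ 0.499 in)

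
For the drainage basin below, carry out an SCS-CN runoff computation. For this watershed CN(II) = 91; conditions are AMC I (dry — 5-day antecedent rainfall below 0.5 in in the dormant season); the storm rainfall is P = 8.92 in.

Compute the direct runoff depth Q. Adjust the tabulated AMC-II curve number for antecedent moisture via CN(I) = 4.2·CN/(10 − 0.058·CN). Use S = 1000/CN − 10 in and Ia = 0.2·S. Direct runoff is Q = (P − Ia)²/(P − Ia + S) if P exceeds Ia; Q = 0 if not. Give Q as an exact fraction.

Dry (AMC I): CN(I) = 4.2·91/(10 − 0.058·91) = (1911/5)/(2361/500) = 63700/787 ≈ 80.940
Max retention: S = 1000/(63700/787) − 10 = 1500/637 in (≈ 2.355 in)
Initial abstraction Ia = S/5 = (1500/637)/5 = 300/637 ≈ 0.471 in
Since P=8.920 > Ia=0.471: effective rainfall P−Ia = 134551/15925 in
Runoff Q = (P−Ia)²/(P−Ia+S) = (8.449)²/(8.449+2.355) = 18103971601/2739912175 ≈ 6.608 in

Q = 18103971601/2739912175 in ≈ 6.608 in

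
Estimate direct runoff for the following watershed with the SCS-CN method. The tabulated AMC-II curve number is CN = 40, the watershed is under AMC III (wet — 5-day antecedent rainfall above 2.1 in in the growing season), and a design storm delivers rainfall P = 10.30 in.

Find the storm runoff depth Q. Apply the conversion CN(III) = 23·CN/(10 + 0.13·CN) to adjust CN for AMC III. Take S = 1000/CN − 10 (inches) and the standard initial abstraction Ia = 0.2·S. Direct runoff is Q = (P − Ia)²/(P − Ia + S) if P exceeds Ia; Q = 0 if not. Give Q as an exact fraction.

CN(III) from CN(II)=40: (23·40)/(10 + 0.13·40) = 1150/19 ≈ 60.526
Max retention: S = 1000/(1150/19) − 10 = 150/23 in (≈ 6.522 in)
Initial abstraction Ia = S/5 = (150/23)/5 = 30/23 ≈ 1.304 in
Since P=10.300 > Ia=1.304: effective rainfall P−Ia = 2069/230 in
Runoff Q = (P−Ia)²/(P−Ia+S) = (8.996)²/(8.996+6.522) = 4280761/820870 ≈ 5.215 in

Q = 4280761/820870 in ≈ 5.215 in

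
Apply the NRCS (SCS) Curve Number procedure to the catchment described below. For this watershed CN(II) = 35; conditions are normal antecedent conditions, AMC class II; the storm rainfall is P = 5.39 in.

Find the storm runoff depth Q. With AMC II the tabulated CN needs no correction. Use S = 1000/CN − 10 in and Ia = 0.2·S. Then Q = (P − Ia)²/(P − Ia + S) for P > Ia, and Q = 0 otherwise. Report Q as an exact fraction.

Q = 1375929/9921100 in ≈ 0.139 in

Average conditions: CN = 35 (no AMC adjustment).
Max retention: S = 1000/35 − 10 = 130/7 in (≈ 18.571 in)
Ia = 0.2S: 0.2·18.571 = 3.714 in (exactly 26/7)
Since P=5.390 > Ia=3.714: effective rainfall P−Ia = 1173/700 in
Runoff Q = (P−Ia)²/(P−Ia+S) = (1.676)²/(1.676+18.571) = 1375929/9921100 ≈ 0.139 in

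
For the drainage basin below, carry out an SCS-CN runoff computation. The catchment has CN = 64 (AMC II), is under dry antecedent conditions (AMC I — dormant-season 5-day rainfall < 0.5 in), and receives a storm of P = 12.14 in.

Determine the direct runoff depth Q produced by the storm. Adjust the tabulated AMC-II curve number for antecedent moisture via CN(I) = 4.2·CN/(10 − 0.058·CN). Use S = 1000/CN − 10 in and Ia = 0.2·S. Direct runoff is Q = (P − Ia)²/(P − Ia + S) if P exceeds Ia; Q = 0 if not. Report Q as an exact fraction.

CN(I) from CN(II)=64: (4.2·64)/(10 − 0.058·64) = 5600/131 ≈ 42.748
Retention S: 1000/CN − 10 with CN=42.748 → S = 375/28 ≈ 13.393 in
Initial abstraction Ia = S/5 = (375/28)/5 = 75/28 ≈ 2.679 in
Since P=12.140 > Ia=2.679: effective rainfall P−Ia = 6623/700 in
Q: (6623/700)² ÷ (7999/350) = 43864129/11198600 in (≈ 3.917 in)

Q = 43864129/11198600 in ≈ 3.917 in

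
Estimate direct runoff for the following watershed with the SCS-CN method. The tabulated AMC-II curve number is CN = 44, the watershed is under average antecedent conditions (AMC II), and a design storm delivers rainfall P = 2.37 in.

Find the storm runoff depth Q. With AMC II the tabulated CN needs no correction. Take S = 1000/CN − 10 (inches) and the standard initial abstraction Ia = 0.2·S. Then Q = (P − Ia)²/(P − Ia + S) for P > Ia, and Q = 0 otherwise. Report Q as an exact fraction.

Q = 0 in ≈ 0.000 in

CN(II) = 44; AMC II needs no correction.
S = 1000/44 − 10 = 140/11 in ≈ 12.727 in
Initial abstraction Ia = S/5 = (140/11)/5 = 28/11 ≈ 2.545 in
P = 2.370 ≤ Ia = 2.545 in: entire storm abstracted, Q = 0.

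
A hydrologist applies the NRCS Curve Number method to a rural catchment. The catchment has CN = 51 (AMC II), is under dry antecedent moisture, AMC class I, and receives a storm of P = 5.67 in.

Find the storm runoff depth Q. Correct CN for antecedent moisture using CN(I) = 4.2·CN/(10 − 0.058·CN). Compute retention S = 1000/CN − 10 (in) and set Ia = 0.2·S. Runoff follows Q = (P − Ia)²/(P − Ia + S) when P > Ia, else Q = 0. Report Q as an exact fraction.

Q = 40085143/801612900 in ≈ 0.050 in

Adjust CN=51 to AMC I: 4.2·51/(10 − 0.058·51) → (1071/5) ÷ (3521/500) = 15300/503 ≈ 30.417
Retention S: 1000/CN − 10 with CN=30.417 → S = 3500/153 ≈ 22.876 in
Initial abstraction Ia = S/5 = (3500/153)/5 = 700/153 ≈ 4.575 in
Excess rainfall: 5.670 − 4.575 = 1.095 in; P > Ia so Q > 0
Runoff Q = (P−Ia)²/(P−Ia+S) = (1.095)²/(1.095+22.876) = 40085143/801612900 ≈ 0.050 in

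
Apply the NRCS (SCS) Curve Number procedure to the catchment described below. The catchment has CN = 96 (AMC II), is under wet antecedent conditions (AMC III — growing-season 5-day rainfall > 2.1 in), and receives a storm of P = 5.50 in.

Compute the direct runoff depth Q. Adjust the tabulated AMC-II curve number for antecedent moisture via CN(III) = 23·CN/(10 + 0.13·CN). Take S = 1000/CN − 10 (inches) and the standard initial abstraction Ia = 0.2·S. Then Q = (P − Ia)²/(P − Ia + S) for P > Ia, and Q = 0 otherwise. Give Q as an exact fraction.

Q = 284258/53751 in ≈ 5.288 in

Wet (AMC III): CN(III) = 23·96/(10 + 0.13·96) = 2208/(562/25) = 27600/281 ≈ 98.221
Retention S: 1000/CN − 10 with CN=98.221 → S = 25/138 ≈ 0.181 in
Ia = 0.2S: 0.2·0.181 = 0.036 in (exactly 5/138)
P − Ia = 5.500 − 0.036 = 377/69 ≈ 5.464 in (> 0, runoff occurs)
Q: (377/69)² ÷ (779/138) = 284258/53751 in (≈ 5.288 in)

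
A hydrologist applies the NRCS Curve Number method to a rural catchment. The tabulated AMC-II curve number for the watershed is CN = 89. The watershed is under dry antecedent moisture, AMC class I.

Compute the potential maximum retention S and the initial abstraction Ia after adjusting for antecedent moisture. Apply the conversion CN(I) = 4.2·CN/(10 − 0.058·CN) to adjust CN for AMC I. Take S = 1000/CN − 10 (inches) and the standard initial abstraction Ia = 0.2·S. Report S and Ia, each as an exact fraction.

CN(I) from CN(II)=89: (4.2·89)/(10 − 0.058·89) = 186900/2419 ≈ 77.263
Retention S: 1000/CN − 10 with CN=77.263 → S = 5500/1869 ≈ 2.943 in
Ia = 0.2·(5500/1869) = 1100/1869 in ≈ 0.589 in

S = 5500/1869 in ≈ 2.943 in; Ia = 1100/1869 in ≈ 0.589 in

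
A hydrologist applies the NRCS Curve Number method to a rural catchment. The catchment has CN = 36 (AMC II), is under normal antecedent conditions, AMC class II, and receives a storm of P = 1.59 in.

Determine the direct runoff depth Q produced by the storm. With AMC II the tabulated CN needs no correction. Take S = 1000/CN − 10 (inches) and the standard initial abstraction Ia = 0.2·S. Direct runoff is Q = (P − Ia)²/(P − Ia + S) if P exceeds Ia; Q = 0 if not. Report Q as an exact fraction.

Q = 0 in ≈ 0.000 in

Average conditions: CN = 36 (no AMC adjustment).
Max retention: S = 1000/36 − 10 = 160/9 in (≈ 17.778 in)
Ia = 0.2S: 0.2·17.778 = 3.556 in (exactly 32/9)
P = 1.590 ≤ Ia = 3.556 in: entire storm abstracted, Q = 0.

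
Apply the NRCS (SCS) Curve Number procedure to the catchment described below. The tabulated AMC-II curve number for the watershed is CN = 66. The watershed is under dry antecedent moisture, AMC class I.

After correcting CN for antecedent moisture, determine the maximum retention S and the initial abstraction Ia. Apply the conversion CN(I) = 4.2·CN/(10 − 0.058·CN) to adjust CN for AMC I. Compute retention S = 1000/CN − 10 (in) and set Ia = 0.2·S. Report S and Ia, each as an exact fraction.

S = 8500/693 in ≈ 12.266 in; Ia = 1700/693 in ≈ 2.453 in

Dry (AMC I): CN(I) = 4.2·66/(10 − 0.058·66) = (1386/5)/(1543/250) = 69300/1543 ≈ 44.913
Max retention: S = 1000/(69300/1543) − 10 = 8500/693 in (≈ 12.266 in)
Ia = 0.2·(8500/693) = 1700/693 in ≈ 2.453 in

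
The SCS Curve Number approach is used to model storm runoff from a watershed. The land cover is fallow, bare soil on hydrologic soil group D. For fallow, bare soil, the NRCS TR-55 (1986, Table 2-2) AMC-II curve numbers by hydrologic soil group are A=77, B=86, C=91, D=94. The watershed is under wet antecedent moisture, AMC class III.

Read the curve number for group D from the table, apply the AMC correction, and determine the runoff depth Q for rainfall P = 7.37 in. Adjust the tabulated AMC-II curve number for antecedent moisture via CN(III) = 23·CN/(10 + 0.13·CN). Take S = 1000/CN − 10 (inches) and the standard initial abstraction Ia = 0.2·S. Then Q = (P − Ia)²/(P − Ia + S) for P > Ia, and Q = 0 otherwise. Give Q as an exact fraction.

NRCS table: fallow, bare soil, soil group D → CN(II) = 94
CN(III) from CN(II)=94: (23·94)/(10 + 0.13·94) = 108100/1111 ≈ 97.300
Retention S: 1000/CN − 10 with CN=97.300 → S = 300/1081 ≈ 0.278 in
Initial abstraction Ia = S/5 = (300/1081)/5 = 60/1081 ≈ 0.056 in
Since P=7.370 > Ia=0.056: effective rainfall P−Ia = 790697/108100 in
Q = (790697/108100)²/((790697/108100) + 300/1081) = (625201745809/11685610000)/(820697/108100) = 625201745809/88717345700 in ≈ 7.047 in

Q = 625201745809/88717345700 in ≈ 7.047 in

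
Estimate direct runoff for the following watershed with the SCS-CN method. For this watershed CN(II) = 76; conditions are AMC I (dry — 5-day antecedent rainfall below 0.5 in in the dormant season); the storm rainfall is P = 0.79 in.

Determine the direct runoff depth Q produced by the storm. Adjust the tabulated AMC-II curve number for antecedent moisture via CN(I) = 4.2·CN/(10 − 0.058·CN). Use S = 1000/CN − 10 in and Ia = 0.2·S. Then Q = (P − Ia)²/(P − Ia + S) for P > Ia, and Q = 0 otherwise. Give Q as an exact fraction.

CN(I) from CN(II)=76: (4.2·76)/(10 − 0.058·76) = 13300/233 ≈ 57.082
S = 1000/(13300/233) − 10 = 1000/133 in ≈ 7.519 in
Ia = 0.2·(1000/133) = 200/133 in ≈ 1.504 in
P = 0.790 ≤ Ia = 1.504 in: entire storm abstracted, Q = 0.

Q = 0 in ≈ 0.000 in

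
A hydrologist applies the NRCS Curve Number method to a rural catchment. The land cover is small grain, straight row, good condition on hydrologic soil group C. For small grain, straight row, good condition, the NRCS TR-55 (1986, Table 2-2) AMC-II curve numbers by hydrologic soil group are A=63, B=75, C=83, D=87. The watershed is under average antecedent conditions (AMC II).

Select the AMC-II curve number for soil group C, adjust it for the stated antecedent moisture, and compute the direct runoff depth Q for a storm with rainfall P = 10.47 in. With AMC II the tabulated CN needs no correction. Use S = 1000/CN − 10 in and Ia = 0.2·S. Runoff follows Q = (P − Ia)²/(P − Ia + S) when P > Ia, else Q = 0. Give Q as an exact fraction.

NRCS table: small grain, straight row, good condition, soil group C → CN(II) = 83
Average conditions: CN = 83 (no AMC adjustment).
S = 1000/83 − 10 = 170/83 in ≈ 2.048 in
Initial abstraction Ia = S/5 = (170/83)/5 = 34/83 ≈ 0.410 in
Since P=10.470 > Ia=0.410: effective rainfall P−Ia = 83501/8300 in
Runoff Q = (P−Ia)²/(P−Ia+S) = (10.060)²/(10.060+2.048) = 6972417001/834158300 ≈ 8.359 in

Q = 6972417001/834158300 in ≈ 8.359 in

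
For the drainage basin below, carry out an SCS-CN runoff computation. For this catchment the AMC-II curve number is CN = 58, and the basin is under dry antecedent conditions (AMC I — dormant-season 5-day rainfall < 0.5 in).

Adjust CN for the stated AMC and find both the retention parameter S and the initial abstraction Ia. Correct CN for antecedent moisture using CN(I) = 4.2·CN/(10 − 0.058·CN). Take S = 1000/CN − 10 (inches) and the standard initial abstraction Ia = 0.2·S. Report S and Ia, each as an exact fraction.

Adjust CN=58 to AMC I: 4.2·58/(10 − 0.058·58) → (1218/5) ÷ (1659/250) = 2900/79 ≈ 36.709
S = 1000/(2900/79) − 10 = 500/29 in ≈ 17.241 in
Ia = 0.2·(500/29) = 100/29 in ≈ 3.448 in

S = 500/29 in ≈ 17.241 in; Ia = 100/29 in ≈ 3.448 in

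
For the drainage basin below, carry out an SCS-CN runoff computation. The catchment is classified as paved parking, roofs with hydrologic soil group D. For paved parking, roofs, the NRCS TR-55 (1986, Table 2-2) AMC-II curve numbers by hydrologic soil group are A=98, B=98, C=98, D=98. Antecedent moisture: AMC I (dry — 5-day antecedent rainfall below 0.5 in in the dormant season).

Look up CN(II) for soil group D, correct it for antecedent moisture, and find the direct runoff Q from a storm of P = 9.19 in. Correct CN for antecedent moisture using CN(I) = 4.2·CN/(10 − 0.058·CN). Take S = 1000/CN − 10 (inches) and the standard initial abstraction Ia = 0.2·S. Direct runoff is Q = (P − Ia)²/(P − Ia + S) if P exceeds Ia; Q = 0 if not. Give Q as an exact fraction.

Q = 875442793801/101423487900 in ≈ 8.632 in

NRCS table: paved parking, roofs, soil group D → CN(II) = 98
Dry (AMC I): CN(I) = 4.2·98/(10 − 0.058·98) = (2058/5)/(1079/250) = 102900/1079 ≈ 95.366
Retention S: 1000/CN − 10 with CN=95.366 → S = 500/1029 ≈ 0.486 in
Ia = 0.2S: 0.2·0.486 = 0.097 in (exactly 100/1029)
Since P=9.190 > Ia=0.097: effective rainfall P−Ia = 935651/102900 in
Runoff Q = (P−Ia)²/(P−Ia+S) = (9.093)²/(9.093+0.486) = 875442793801/101423487900 ≈ 8.632 in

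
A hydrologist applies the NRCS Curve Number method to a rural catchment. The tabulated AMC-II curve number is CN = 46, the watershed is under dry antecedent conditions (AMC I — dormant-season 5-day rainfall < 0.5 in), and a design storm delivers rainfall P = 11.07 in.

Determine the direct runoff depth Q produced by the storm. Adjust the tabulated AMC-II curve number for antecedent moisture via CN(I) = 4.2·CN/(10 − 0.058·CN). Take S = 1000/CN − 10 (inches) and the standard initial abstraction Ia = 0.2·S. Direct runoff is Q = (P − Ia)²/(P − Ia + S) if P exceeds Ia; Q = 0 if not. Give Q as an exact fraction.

Q = 864889281/962828300 in ≈ 0.898 in

Dry (AMC I): CN(I) = 4.2·46/(10 − 0.058·46) = (966/5)/(1833/250) = 16100/611 ≈ 26.350
S = 1000/(16100/611) − 10 = 4500/161 in ≈ 27.950 in
Ia = 0.2S: 0.2·27.950 = 5.590 in (exactly 900/161)
Excess rainfall: 11.070 − 5.590 = 5.480 in; P > Ia so Q > 0
Runoff Q = (P−Ia)²/(P−Ia+S) = (5.480)²/(5.480+27.950) = 864889281/962828300 ≈ 0.898 in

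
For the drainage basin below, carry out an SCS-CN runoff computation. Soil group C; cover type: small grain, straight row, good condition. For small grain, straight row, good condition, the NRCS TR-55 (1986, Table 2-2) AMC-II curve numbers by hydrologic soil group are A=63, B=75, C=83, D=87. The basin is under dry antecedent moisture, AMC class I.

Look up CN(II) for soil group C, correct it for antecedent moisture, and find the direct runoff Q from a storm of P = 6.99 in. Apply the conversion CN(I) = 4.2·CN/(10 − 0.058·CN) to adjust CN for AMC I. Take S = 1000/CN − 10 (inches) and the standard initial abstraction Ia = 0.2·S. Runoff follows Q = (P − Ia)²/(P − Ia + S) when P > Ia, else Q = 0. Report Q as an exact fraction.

Q = 1099052399449/330883625100 in ≈ 3.322 in

NRCS table: small grain, straight row, good condition, soil group C → CN(II) = 83
Dry (AMC I): CN(I) = 4.2·83/(10 − 0.058·83) = (1743/5)/(2593/500) = 174300/2593 ≈ 67.219
Max retention: S = 1000/(174300/2593) − 10 = 8500/1743 in (≈ 4.877 in)
Initial abstraction Ia = S/5 = (8500/1743)/5 = 1700/1743 ≈ 0.975 in
Excess rainfall: 6.990 − 0.975 = 6.015 in; P > Ia so Q > 0
Runoff Q = (P−Ia)²/(P−Ia+S) = (6.015)²/(6.015+4.877) = 1099052399449/330883625100 ≈ 3.322 in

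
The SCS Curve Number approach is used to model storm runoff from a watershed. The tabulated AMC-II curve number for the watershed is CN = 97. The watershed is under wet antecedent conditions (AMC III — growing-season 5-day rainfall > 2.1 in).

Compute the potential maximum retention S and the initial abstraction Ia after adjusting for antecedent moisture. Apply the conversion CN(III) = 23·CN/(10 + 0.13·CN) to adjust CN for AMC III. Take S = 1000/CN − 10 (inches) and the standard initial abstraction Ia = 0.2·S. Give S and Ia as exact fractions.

S = 300/2231 in ≈ 0.134 in; Ia = 60/2231 in ≈ 0.027 in

Adjust CN=97 to AMC III: 23·97/(10 + 0.13·97) → 2231 ÷ (2261/100) = 223100/2261 ≈ 98.673
Max retention: S = 1000/(223100/2261) − 10 = 300/2231 in (≈ 0.134 in)
Ia = 0.2S: 0.2·0.134 = 0.027 in (exactly 60/2231)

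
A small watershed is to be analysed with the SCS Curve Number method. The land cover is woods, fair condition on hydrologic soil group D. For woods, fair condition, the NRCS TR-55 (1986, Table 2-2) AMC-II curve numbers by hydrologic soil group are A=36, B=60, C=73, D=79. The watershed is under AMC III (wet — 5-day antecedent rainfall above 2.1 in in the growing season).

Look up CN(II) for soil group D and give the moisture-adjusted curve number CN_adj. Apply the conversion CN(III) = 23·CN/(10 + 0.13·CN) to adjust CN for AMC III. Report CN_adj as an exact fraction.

NRCS table: woods, fair condition, soil group D → CN(II) = 79
Adjust CN=79 to AMC III: 23·79/(10 + 0.13·79) → 1817 ÷ (2027/100) = 181700/2027 ≈ 89.640

CN_adj = 181700/2027 ≈ 89.640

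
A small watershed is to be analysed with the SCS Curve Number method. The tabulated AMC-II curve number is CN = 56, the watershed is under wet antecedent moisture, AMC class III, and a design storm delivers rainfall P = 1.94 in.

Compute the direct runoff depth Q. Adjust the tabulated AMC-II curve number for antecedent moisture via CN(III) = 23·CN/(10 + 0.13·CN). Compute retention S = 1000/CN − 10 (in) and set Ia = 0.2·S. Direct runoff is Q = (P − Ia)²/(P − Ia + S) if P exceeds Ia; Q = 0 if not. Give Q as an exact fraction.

CN(III) from CN(II)=56: (23·56)/(10 + 0.13·56) = 4025/54 ≈ 74.537
Max retention: S = 1000/(4025/54) − 10 = 550/161 in (≈ 3.416 in)
Initial abstraction Ia = S/5 = (550/161)/5 = 110/161 ≈ 0.683 in
Since P=1.940 > Ia=0.683: effective rainfall P−Ia = 10117/8050 in
Runoff Q = (P−Ia)²/(P−Ia+S) = (1.257)²/(1.257+3.416) = 102353689/302816850 ≈ 0.338 in

Q = 102353689/302816850 in ≈ 0.338 in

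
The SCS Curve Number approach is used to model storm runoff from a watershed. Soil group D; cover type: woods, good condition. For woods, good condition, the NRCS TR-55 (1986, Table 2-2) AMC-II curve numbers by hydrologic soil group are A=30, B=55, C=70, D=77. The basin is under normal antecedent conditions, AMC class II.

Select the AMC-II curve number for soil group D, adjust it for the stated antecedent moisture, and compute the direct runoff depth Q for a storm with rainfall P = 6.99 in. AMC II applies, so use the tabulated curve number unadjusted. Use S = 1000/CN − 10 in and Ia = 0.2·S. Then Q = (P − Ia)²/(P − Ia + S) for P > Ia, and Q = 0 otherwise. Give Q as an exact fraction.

NRCS table: woods, good condition, soil group D → CN(II) = 77
Average conditions: CN = 77 (no AMC adjustment).
Max retention: S = 1000/77 − 10 = 230/77 in (≈ 2.987 in)
Ia = 0.2·(230/77) = 46/77 in ≈ 0.597 in
Excess rainfall: 6.990 − 0.597 = 6.393 in; P > Ia so Q > 0
Q = (49223/7700)²/((49223/7700) + 230/77) = (2422903729/59290000)/(72223/7700) = 2422903729/556117100 in ≈ 4.357 in

Q = 2422903729/556117100 in ≈ 4.357 in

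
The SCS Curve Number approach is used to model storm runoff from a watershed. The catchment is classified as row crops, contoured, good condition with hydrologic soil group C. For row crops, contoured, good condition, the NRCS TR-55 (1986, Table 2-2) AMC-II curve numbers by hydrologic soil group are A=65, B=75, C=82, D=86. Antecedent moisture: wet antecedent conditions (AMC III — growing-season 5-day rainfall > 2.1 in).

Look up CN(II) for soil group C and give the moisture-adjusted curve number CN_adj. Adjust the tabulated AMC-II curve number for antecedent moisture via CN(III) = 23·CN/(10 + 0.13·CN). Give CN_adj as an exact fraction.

CN_adj = 94300/1033 ≈ 91.288

NRCS table: row crops, contoured, good condition, soil group C → CN(II) = 82
CN(III) from CN(II)=82: (23·82)/(10 + 0.13·82) = 94300/1033 ≈ 91.288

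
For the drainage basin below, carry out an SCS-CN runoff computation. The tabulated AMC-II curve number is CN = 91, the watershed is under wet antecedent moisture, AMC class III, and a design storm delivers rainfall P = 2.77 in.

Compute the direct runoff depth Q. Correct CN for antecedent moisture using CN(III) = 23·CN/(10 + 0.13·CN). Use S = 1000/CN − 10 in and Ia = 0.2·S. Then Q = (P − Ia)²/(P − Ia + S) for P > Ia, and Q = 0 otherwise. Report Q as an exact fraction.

Adjust CN=91 to AMC III: 23·91/(10 + 0.13·91) → 2093 ÷ (2183/100) = 209300/2183 ≈ 95.877
Max retention: S = 1000/(209300/2183) − 10 = 900/2093 in (≈ 0.430 in)
Initial abstraction Ia = S/5 = (900/2093)/5 = 180/2093 ≈ 0.086 in
Since P=2.770 > Ia=0.086: effective rainfall P−Ia = 561761/209300 in
Runoff Q = (P−Ia)²/(P−Ia+S) = (2.684)²/(2.684+0.430) = 315575421121/136413577300 ≈ 2.313 in

Q = 315575421121/136413577300 in ≈ 2.313 in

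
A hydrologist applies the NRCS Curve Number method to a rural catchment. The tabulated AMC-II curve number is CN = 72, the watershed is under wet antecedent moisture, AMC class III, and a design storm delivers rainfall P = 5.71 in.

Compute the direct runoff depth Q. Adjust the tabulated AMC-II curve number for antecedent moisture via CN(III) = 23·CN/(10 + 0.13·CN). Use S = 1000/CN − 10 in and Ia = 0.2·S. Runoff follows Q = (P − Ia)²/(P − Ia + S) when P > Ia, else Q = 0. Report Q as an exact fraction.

CN(III) from CN(II)=72: (23·72)/(10 + 0.13·72) = 10350/121 ≈ 85.537
Retention S: 1000/CN − 10 with CN=85.537 → S = 350/207 ≈ 1.691 in
Initial abstraction Ia = S/5 = (350/207)/5 = 70/207 ≈ 0.338 in
Since P=5.710 > Ia=0.338: effective rainfall P−Ia = 111197/20700 in
Q = (111197/20700)²/((111197/20700) + 350/207) = (12364772809/428490000)/(146197/20700) = 12364772809/3026277900 in ≈ 4.086 in

Q = 12364772809/3026277900 in ≈ 4.086 in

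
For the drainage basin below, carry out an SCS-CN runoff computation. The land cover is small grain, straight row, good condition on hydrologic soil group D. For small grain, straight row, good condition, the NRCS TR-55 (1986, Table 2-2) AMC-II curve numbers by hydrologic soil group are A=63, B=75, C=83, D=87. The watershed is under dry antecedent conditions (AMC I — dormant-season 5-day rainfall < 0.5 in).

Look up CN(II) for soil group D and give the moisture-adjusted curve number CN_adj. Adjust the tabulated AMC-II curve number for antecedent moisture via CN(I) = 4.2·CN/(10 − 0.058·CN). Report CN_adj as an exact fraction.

CN_adj = 182700/2477 ≈ 73.759

NRCS table: small grain, straight row, good condition, soil group D → CN(II) = 87
Adjust CN=87 to AMC I: 4.2·87/(10 − 0.058·87) → (1827/5) ÷ (2477/500) = 182700/2477 ≈ 73.759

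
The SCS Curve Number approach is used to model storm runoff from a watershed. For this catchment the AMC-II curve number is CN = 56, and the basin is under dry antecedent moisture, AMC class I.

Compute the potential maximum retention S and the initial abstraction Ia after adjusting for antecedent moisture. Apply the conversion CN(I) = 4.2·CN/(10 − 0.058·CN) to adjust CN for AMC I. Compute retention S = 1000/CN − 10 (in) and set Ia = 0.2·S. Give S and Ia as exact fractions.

Adjust CN=56 to AMC I: 4.2·56/(10 − 0.058·56) → (1176/5) ÷ (844/125) = 7350/211 ≈ 34.834
Max retention: S = 1000/(7350/211) − 10 = 2750/147 in (≈ 18.707 in)
Initial abstraction Ia = S/5 = (2750/147)/5 = 550/147 ≈ 3.741 in

S = 2750/147 in ≈ 18.707 in; Ia = 550/147 in ≈ 3.741 in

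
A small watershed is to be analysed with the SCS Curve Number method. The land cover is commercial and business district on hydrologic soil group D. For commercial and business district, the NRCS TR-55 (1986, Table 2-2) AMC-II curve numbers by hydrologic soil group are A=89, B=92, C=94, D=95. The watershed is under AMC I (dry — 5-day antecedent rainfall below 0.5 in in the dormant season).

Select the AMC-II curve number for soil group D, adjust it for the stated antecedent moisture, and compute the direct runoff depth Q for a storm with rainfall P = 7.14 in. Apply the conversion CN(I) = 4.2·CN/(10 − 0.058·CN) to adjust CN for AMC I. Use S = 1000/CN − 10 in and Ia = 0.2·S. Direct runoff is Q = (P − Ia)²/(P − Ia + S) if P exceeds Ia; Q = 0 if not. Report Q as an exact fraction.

NRCS table: commercial and business district, soil group D → CN(II) = 95
Adjust CN=95 to AMC I: 4.2·95/(10 − 0.058·95) → 399 ÷ (449/100) = 39900/449 ≈ 88.864
S = 1000/(39900/449) − 10 = 500/399 in ≈ 1.253 in
Ia = 0.2·(500/399) = 100/399 in ≈ 0.251 in
Excess rainfall: 7.140 − 0.251 = 6.889 in; P > Ia so Q > 0
Runoff Q = (P−Ia)²/(P−Ia+S) = (6.889)²/(6.889+1.253) = 18890578249/3240737850 ≈ 5.829 in

Q = 18890578249/3240737850 in ≈ 5.829 in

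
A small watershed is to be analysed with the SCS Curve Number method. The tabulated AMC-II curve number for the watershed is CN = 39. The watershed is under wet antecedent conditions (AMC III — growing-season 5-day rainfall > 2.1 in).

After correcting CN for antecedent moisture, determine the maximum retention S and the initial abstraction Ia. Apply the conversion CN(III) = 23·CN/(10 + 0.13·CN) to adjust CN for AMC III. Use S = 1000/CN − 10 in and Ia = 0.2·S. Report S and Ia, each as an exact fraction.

CN(III) from CN(II)=39: (23·39)/(10 + 0.13·39) = 89700/1507 ≈ 59.522
Retention S: 1000/CN − 10 with CN=59.522 → S = 6100/897 ≈ 6.800 in
Initial abstraction Ia = S/5 = (6100/897)/5 = 1220/897 ≈ 1.360 in

S = 6100/897 in ≈ 6.800 in; Ia = 1220/897 in ≈ 1.360 in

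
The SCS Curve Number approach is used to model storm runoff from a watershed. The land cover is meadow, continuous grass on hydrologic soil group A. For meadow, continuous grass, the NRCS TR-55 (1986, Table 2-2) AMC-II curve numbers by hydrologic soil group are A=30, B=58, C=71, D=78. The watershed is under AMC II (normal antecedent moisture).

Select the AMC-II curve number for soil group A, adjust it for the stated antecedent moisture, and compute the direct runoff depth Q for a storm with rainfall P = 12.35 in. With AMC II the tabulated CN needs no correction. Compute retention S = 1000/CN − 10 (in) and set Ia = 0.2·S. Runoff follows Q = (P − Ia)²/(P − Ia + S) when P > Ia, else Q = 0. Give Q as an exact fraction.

NRCS table: meadow, continuous grass, soil group A → CN(II) = 30
CN(II) = 30; AMC II needs no correction.
Max retention: S = 1000/30 − 10 = 70/3 in (≈ 23.333 in)
Initial abstraction Ia = S/5 = (70/3)/5 = 14/3 ≈ 4.667 in
Excess rainfall: 12.350 − 4.667 = 7.683 in; P > Ia so Q > 0
Q: (461/60)² ÷ (1861/60) = 212521/111660 in (≈ 1.903 in)

Q = 212521/111660 in ≈ 1.903 in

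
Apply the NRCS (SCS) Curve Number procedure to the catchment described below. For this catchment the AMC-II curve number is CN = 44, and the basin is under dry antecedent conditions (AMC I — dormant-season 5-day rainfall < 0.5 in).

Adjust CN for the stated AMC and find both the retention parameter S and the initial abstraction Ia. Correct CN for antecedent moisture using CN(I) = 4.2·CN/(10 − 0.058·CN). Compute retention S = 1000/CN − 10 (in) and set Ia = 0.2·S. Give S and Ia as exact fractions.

S = 1000/33 in ≈ 30.303 in; Ia = 200/33 in ≈ 6.061 in

CN(I) from CN(II)=44: (4.2·44)/(10 − 0.058·44) = 3300/133 ≈ 24.812
Retention S: 1000/CN − 10 with CN=24.812 → S = 1000/33 ≈ 30.303 in
Initial abstraction Ia = S/5 = (1000/33)/5 = 200/33 ≈ 6.061 in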